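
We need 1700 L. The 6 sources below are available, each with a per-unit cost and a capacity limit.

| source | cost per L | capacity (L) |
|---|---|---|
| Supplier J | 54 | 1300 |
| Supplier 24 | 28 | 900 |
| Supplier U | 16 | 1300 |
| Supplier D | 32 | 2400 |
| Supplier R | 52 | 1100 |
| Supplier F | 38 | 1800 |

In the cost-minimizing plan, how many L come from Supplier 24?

400

Cheapest first:
Supplier U at 16: take all 1300 L → 400 still needed.
Supplier 24 at 28: take 400 of its 900 → requirement met.
Supplier D, Supplier F, Supplier R, Supplier J: unused.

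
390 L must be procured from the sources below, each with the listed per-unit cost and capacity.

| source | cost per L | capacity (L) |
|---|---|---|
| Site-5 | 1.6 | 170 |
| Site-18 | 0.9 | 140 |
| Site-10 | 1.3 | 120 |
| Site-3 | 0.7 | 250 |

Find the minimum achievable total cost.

301

Fill from the cheapest source first.
Site-3 at 0.7: take all 250 L → 140 still needed.
Site-18 (0.9): use full 140 → 0 L to go.
Site-10, Site-5: unused.
Cost = 250×0.7 + 140×0.9 = 301.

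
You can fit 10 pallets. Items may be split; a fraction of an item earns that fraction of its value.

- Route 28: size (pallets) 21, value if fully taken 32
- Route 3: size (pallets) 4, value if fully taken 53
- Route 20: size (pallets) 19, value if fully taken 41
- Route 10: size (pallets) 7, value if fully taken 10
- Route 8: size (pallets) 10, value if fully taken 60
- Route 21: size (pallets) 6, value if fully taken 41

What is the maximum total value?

Sort by value density: Route 3 53/4≈13.2, Route 21 41/6≈6.83, Route 8 60/10≈6, Route 20 41/19≈2.16, Route 28 32/21≈1.52, Route 10 10/7≈1.43.
Take all of Route 3 (4 pallets, value 53) ; 6 pallets left.
All 6 pallets of Route 21 fit (value 41) ; 0 remain.
Total value = 94.

94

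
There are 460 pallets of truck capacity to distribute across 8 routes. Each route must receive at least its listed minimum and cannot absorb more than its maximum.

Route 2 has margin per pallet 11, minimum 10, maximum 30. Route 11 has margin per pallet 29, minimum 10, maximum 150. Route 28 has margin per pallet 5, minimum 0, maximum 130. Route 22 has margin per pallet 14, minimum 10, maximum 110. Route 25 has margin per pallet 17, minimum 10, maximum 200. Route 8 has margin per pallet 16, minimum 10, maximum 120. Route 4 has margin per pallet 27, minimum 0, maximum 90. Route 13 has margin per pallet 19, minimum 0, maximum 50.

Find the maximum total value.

10520

Meeting every minimum uses 10+10+0+10+10+10+0+0 = 50 pallets, leaving 410.
Rank by margin per pallet: Route 11 29 > Route 4 27 > Route 13 19 > Route 25 17 > Route 8 16 > Route 22 14 > Route 2 11 > Route 28 5.
Route 11: +140 to 150 (cap) ; 270 left.
Route 4 takes 90 more to reach its cap of 90 ; 180 left.
Give Route 13 50 more to hit its cap of 50 ; 130 left.
Only 130 left; Route 25 takes them to reach 140.
Total = 11×10 + 29×150 + 14×10 + 17×140 + 16×10 + 27×90 + 19×50 = 10520.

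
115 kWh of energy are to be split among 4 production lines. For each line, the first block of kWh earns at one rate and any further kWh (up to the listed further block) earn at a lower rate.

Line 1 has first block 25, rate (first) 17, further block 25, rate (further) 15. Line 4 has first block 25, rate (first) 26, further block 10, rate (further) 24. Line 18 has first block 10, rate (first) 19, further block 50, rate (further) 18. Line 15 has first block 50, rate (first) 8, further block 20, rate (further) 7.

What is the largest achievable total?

2320

Rank every tier by rate: Line 4/T1 26 > Line 4/T2 24 > Line 18/T1 19 > Line 18/T2 18 > Line 1/T1 17 > Line 1/T2 15 > Line 15/T1 8 > Line 15/T2 7.
Line 4 T1 at 26: fill all 25 → 90 left.
Fill Line 4 T2 block (10 at 24) → 80 left.
Line 18/T1 (19): +10 → 70 left.
Fill Line 18 T2 block (50 at 18) → 20 left.
Line 1/T1: +20 of 25 at 17; pool empty.
Total = 26×25 + 24×10 + 19×10 + 18×50 + 17×20 = 2320.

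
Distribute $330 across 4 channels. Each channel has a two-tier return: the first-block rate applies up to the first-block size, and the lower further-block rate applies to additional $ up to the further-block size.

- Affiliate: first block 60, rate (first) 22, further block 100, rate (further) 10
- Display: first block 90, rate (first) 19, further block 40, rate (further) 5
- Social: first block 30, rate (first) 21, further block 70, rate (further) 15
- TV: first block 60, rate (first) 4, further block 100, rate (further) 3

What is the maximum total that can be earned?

Treat each block as its own option and order by rate: Affiliate/T1 22 > Social/T1 21 > Display/T1 19 > Social/T2 15 > Affiliate/T2 10 > Display/T2 5 > TV/T1 4 > TV/T2 3.
Fill Affiliate T1 block (60 at 22) — 270 left.
Social/T1 (21): +30 — 240 left.
Fill Display T1 block (90 at 19) — 150 left.
Social/T2 (15): +70 — 80 left.
Affiliate/T2: +80 of 100 at 10; pool empty.
Total = 22×60 + 21×30 + 19×90 + 15×70 + 10×80 = 5510.

5510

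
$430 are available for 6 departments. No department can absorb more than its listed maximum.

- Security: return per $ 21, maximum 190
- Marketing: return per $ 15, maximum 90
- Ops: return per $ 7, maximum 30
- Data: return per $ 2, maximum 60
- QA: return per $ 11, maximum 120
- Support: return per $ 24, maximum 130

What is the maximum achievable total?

8680

Rank by return per $: Support 24 > Security 21 > Marketing 15 > QA 11 > Ops 7 > Data 2.
Give Support 130 to hit its cap of 130 → 300 left.
Security takes 190 to reach its cap of 190 → 110 left.
Give Marketing 90 to hit its cap of 90 → 20 left.
QA has room for 120 but only 20 remain, so it gets 20.
Total = 21×190 + 15×90 + 11×20 + 24×130 = 8680.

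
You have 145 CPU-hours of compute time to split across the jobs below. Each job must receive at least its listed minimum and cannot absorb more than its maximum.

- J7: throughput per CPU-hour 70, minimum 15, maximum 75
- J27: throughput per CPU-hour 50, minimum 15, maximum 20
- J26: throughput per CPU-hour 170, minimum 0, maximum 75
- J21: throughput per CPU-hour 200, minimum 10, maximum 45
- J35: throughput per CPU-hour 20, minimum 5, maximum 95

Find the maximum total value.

21950

Meeting every minimum uses 15+15+0+10+5 = 45 CPU-hours, leaving 100.
Rank by throughput per CPU-hour: J21 200 > J26 170 > J7 70 > J27 50 > J35 20.
J21: +35 to 45 (cap) → 65 left.
J26 has room for 75 more but only 65 remain, so it gets 65.
Total = 70×15 + 50×15 + 170×65 + 200×45 + 20×5 = 21950.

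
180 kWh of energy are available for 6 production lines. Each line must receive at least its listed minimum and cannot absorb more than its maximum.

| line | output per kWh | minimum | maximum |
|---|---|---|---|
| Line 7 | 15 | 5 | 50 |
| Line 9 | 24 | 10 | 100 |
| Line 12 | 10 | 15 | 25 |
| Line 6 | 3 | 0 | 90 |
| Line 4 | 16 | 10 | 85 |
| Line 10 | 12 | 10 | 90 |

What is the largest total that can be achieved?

3545

Meeting every minimum uses 5+10+15+0+10+10 = 50 kWh, leaving 130.
Rank by output per kWh: Line 9 24 > Line 4 16 > Line 7 15 > Line 10 12 > Line 12 10 > Line 6 3.
Give Line 9 90 more to hit its cap of 100 ; 40 left.
Only 40 left; Line 4 takes them to reach 50.
Total = 15×5 + 24×100 + 10×15 + 16×50 + 12×10 = 3545.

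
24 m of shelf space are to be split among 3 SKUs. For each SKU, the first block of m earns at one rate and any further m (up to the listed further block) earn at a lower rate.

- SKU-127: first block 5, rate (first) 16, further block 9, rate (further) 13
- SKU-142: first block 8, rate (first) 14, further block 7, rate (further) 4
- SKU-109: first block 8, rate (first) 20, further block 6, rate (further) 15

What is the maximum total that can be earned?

400

Treat each block as its own option and order by rate: SKU-109/first 20 > SKU-127/first 16 > SKU-109/second 15 > SKU-142/first 14 > SKU-127/second 13 > SKU-142/second 4.
SKU-109 first at 20: fill all 8 → 16 left.
SKU-127 first at 16: fill all 5 → 11 left.
SKU-109/second (15): +6 → 5 left.
SKU-142 first at 14: only 5 left, fill 5.
Total = 20×8 + 16×5 + 15×6 + 14×5 = 400.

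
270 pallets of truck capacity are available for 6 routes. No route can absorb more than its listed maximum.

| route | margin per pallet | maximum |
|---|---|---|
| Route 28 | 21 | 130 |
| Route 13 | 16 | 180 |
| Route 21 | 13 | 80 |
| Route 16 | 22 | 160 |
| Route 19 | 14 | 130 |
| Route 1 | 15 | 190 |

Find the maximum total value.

Rank by margin per pallet: Route 16 22 > Route 28 21 > Route 13 16 > Route 1 15 > Route 19 14 > Route 21 13.
Route 16 takes 160 to reach its cap of 160 — 110 left.
Route 28: +110 (room for 130) → 110. Pool exhausted.
Total = 21×110 + 22×160 = 5830.

5830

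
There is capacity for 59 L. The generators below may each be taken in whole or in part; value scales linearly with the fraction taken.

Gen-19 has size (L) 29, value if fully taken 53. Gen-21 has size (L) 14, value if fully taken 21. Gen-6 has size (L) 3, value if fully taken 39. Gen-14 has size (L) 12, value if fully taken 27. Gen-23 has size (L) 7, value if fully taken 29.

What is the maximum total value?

Best value per unit of size first: Gen-6 39/3≈13, Gen-23 29/7≈4.14, Gen-14 27/12≈2.25, Gen-19 53/29≈1.83, Gen-21 21/14≈1.5.
All 3 L of Gen-6 fit (value 39) — 56 remain.
Take all of Gen-23 (7 L, value 29) — 49 L left.
Take all of Gen-14 (12 L, value 27) — 37 L left.
Take all of Gen-19 (29 L, value 53) — 8 L left.
Fill the last 8 L with part of Gen-21: 8/14 of it earns 12.
Total value = 160.

160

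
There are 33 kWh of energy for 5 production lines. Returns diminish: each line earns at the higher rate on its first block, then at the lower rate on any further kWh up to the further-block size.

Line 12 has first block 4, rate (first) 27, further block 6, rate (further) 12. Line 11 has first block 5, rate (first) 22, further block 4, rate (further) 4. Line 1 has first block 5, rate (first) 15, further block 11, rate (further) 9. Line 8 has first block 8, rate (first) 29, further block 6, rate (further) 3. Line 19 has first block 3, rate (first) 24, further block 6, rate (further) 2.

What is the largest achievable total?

687

Rank every tier by rate: Line 8/first 29 > Line 12/first 27 > Line 19/first 24 > Line 11/first 22 > Line 1/first 15 > Line 12/second 12 > Line 1/second 9 > Line 11/second 4 > Line 8/second 3 > Line 19/second 2.
Line 8/first (29): +8 — 25 left.
Fill Line 12 first block (4 at 27) — 21 left.
Line 19/first (24): +3 — 18 left.
Line 11 first at 22: fill all 5 — 13 left.
Line 1 first at 15: fill all 5 — 8 left.
Fill Line 12 second block (6 at 12) — 2 left.
Line 1/second: +2 of 11 at 9; pool empty.
Total = 29×8 + 27×4 + 24×3 + 22×5 + 15×5 + 12×6 + 9×2 = 687.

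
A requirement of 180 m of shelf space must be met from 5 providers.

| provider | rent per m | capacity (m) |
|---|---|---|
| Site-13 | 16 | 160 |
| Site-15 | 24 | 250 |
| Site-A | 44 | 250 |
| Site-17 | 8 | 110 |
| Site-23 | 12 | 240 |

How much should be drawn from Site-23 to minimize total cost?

Fill from the cheapest provider first.
Site-17 at 8: take all 110 m → 70 still needed.
Take 70 from Site-23 at 12 to finish.
Site-13, Site-15, Site-A: unused.

70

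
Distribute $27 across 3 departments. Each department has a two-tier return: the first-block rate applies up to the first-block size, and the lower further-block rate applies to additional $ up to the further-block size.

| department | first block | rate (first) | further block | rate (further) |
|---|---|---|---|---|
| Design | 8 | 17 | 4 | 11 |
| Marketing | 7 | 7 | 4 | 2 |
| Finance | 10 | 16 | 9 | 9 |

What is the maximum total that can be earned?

Rank every tier by rate: Design/T1 17 > Finance/T1 16 > Design/T2 11 > Finance/T2 9 > Marketing/T1 7 > Marketing/T2 2.
Design/T1 (17): +8 ; 19 left.
Finance/T1 (16): +10 ; 9 left.
Design/T2 (11): +4 ; 5 left.
Finance/T2: +5 of 9 at 9; pool empty.
Total = 17×8 + 16×10 + 11×4 + 9×5 = 385.

385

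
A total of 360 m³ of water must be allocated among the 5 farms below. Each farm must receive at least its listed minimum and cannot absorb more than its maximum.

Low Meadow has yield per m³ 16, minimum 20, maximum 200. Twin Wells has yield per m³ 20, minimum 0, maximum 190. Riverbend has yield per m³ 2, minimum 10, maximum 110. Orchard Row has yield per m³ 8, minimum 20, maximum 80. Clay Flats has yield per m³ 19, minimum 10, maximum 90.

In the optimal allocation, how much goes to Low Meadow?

50

Meeting every minimum uses 20+0+10+20+10 = 60 m³, leaving 300.
Order the farms by yield per m³: Twin Wells 20 > Clay Flats 19 > Low Meadow 16 > Orchard Row 8 > Riverbend 2.
Twin Wells takes 190 more to reach its cap of 190 ; 110 left.
Give Clay Flats 80 more to hit its cap of 90 ; 30 left.
Only 30 left; Low Meadow takes them to reach 50.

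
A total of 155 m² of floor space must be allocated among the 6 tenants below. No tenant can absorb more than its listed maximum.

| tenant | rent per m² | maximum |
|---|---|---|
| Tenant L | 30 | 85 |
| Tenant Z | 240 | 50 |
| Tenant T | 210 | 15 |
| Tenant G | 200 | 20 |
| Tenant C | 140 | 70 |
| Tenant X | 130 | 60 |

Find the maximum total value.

28950

Rank by rent per m²: Tenant Z 240 > Tenant T 210 > Tenant G 200 > Tenant C 140 > Tenant X 130 > Tenant L 30.
Tenant Z: +50 to 50 (cap) — 105 left.
Give Tenant T 15 to hit its cap of 15 — 90 left.
Tenant G takes 20 to reach its cap of 20 — 70 left.
Tenant C: +70 to 70 (cap) — 0 left.
Total = 240×50 + 210×15 + 200×20 + 140×70 = 28950.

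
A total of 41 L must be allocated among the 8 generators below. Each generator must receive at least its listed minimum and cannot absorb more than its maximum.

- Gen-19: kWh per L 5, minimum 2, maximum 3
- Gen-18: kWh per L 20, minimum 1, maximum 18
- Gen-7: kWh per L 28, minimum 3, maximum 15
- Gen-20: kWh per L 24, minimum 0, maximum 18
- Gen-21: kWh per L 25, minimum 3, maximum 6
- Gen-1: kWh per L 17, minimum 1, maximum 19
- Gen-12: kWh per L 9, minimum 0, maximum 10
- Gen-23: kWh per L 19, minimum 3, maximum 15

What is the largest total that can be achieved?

986

Meeting every minimum uses 2+1+3+0+3+1+0+3 = 13 L, leaving 28.
Order the generators by kWh per L: Gen-7 28 > Gen-21 25 > Gen-20 24 > Gen-18 20 > Gen-23 19 > Gen-1 17 > Gen-12 9 > Gen-19 5.
Gen-7: +12 to 15 (cap) — 16 left.
Give Gen-21 3 more to hit its cap of 6 — 13 left.
Only 13 left; Gen-20 takes them to reach 13.
Total = 5×2 + 20×1 + 28×15 + 24×13 + 25×6 + 17×1 + 19×3 = 986.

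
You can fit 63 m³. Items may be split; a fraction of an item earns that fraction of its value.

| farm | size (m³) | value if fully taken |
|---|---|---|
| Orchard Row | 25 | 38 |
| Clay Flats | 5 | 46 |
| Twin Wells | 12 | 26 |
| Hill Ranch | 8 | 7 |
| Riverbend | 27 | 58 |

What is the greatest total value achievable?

158.88

Best value per unit of size first: Clay Flats 46/5≈9.2, Twin Wells 26/12≈2.17, Riverbend 58/27≈2.15, Orchard Row 38/25≈1.52, Hill Ranch 7/8≈0.875.
All 5 m³ of Clay Flats fit (value 46) ; 58 remain.
Take all of Twin Wells (12 m³, value 26) ; 46 m³ left.
All 27 m³ of Riverbend fit (value 58) ; 19 remain.
Only 19 m³ remain; take 19/25 of Orchard Row for value 38×19/25 = 28.88.
Total value = 158.88.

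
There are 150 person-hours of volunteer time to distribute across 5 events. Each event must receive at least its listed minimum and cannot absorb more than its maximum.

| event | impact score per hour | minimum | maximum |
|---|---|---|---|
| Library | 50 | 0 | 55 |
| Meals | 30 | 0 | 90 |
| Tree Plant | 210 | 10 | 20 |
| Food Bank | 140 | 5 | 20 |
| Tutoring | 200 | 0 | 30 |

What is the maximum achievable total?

Meeting every minimum uses 0+0+10+5+0 = 15 person-hours, leaving 135.
Rank by impact score per hour: Tree Plant 210 > Tutoring 200 > Food Bank 140 > Library 50 > Meals 30.
Tree Plant takes 10 more to reach its cap of 20 → 125 left.
Tutoring takes 30 more to reach its cap of 30 → 95 left.
Give Food Bank 15 more to hit its cap of 20 → 80 left.
Library takes 55 more to reach its cap of 55 → 25 left.
Only 25 left; Meals takes them to reach 25.
Total = 50×55 + 30×25 + 210×20 + 140×20 + 200×30 = 16500.

16500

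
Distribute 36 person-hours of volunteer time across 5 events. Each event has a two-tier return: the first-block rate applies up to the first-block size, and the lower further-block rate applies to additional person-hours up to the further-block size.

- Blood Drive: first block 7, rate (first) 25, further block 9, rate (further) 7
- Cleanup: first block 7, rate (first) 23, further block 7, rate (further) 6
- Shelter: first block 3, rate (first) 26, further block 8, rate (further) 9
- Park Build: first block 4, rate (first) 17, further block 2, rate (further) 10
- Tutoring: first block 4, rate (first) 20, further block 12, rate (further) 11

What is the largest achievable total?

683

Treat each block as its own option and order by rate: Shelter/tier1 26 > Blood Drive/tier1 25 > Cleanup/tier1 23 > Tutoring/tier1 20 > Park Build/tier1 17 > Tutoring/tier2 11 > Park Build/tier2 10 > Shelter/tier2 9 > Blood Drive/tier2 7 > Cleanup/tier2 6.
Shelter tier1 at 26: fill all 3 ; 33 left.
Fill Blood Drive tier1 block (7 at 25) ; 26 left.
Fill Cleanup tier1 block (7 at 23) ; 19 left.
Fill Tutoring tier1 block (4 at 20) ; 15 left.
Fill Park Build tier1 block (4 at 17) ; 11 left.
Tutoring tier2 at 11: only 11 left, fill 11.
Total = 26×3 + 25×7 + 23×7 + 20×4 + 17×4 + 11×11 = 683.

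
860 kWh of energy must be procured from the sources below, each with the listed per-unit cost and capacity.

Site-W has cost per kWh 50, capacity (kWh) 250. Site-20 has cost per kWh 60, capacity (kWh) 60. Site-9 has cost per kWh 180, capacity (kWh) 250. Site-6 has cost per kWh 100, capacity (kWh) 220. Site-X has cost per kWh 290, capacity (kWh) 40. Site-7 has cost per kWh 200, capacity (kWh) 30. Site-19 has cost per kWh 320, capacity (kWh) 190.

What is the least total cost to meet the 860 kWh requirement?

Cheapest first:
Take 250 from Site-W at 50 — need 610 more.
Site-20 at 60: take all 60 kWh — 550 still needed.
Site-6 (100): use full 220 — 330 kWh to go.
Site-9 (180): use full 250 — 80 kWh to go.
Site-7 at 200: take all 30 kWh — 50 still needed.
Site-X (290): use full 40 — 10 kWh to go.
Take 10 from Site-19 at 320 to finish.
Cost = 250×50 + 60×60 + 220×100 + 250×180 + 30×200 + 40×290 + 10×320 = 103900.

103900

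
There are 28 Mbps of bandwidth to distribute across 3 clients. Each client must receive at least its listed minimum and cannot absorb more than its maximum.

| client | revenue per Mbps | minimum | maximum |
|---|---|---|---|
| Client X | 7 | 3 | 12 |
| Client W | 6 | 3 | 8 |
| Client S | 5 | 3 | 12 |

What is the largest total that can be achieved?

172

Meeting every minimum uses 3+3+3 = 9 Mbps, leaving 19.
Highest revenue per Mbps first: Client X 7 > Client W 6 > Client S 5.
Give Client X 9 more to hit its cap of 12 ; 10 left.
Give Client W 5 more to hit its cap of 8 ; 5 left.
Client S: +5 (room for 9) → 8. Pool exhausted.
Total = 7×12 + 6×8 + 5×8 = 172.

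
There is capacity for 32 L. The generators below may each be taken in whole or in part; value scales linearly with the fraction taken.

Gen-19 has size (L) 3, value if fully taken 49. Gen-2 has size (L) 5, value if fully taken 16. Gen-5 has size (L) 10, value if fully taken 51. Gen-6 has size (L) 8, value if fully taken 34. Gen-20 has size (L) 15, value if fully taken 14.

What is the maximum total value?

Rank by value-to-size ratio: Gen-19 49/3≈16.3, Gen-5 51/10≈5.1, Gen-6 34/8≈4.25, Gen-2 16/5≈3.2, Gen-20 14/15≈0.933.
All 3 L of Gen-19 fit (value 49) — 29 remain.
Gen-5: take in full, 10 L for value 51 — 19 left.
Gen-6: take in full, 8 L for value 34 — 11 left.
All 5 L of Gen-2 fit (value 16) — 6 remain.
Only 6 L remain; take 6/15 of Gen-20 for value 14×6/15 = 5.6.
Total value = 155.6.

155.6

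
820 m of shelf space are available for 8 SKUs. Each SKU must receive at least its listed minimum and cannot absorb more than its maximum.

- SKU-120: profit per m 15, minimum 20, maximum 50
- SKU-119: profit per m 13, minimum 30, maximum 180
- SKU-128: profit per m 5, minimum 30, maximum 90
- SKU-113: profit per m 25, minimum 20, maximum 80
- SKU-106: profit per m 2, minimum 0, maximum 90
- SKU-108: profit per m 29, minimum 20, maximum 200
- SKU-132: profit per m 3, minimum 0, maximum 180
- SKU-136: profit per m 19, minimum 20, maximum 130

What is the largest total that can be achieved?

Meeting every minimum uses 20+30+30+20+0+20+0+20 = 140 m, leaving 680.
Highest profit per m first: SKU-108 29 > SKU-113 25 > SKU-136 19 > SKU-120 15 > SKU-119 13 > SKU-128 5 > SKU-132 3 > SKU-106 2.
SKU-108: +180 to 200 (cap) → 500 left.
SKU-113: +60 to 80 (cap) → 440 left.
Give SKU-136 110 more to hit its cap of 130 → 330 left.
SKU-120: +30 to 50 (cap) → 300 left.
SKU-119: +150 to 180 (cap) → 150 left.
Give SKU-128 60 more to hit its cap of 90 → 90 left.
SKU-132: +90 (room for 180) → 90. Pool exhausted.
Total = 15×50 + 13×180 + 5×90 + 25×80 + 29×200 + 3×90 + 19×130 = 14080.

14080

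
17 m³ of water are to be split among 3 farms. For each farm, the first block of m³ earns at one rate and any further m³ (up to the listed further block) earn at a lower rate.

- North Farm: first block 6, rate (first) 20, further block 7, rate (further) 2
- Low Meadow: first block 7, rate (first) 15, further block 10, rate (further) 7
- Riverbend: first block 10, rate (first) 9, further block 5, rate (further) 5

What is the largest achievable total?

Treat each block as its own option and order by rate: North Farm/T1 20 > Low Meadow/T1 15 > Riverbend/T1 9 > Low Meadow/T2 7 > Riverbend/T2 5 > North Farm/T2 2.
North Farm/T1 (20): +6 ; 11 left.
Low Meadow T1 at 15: fill all 7 ; 4 left.
Riverbend/T1: +4 of 10 at 9; pool empty.
Total = 20×6 + 15×7 + 9×4 = 261.

261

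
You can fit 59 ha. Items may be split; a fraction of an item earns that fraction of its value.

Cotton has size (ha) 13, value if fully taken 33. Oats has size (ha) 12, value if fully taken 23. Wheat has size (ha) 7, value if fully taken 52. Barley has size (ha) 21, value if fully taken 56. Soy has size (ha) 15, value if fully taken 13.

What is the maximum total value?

169.2

Best value per unit of size first: Wheat 52/7≈7.43, Barley 56/21≈2.67, Cotton 33/13≈2.54, Oats 23/12≈1.92, Soy 13/15≈0.867.
All 7 ha of Wheat fit (value 52) — 52 remain.
Take all of Barley (21 ha, value 56) — 31 ha left.
All 13 ha of Cotton fit (value 33) — 18 remain.
Oats: take in full, 12 ha for value 23 — 6 left.
Fill the last 6 ha with part of Soy: 6/15 of it earns 5.2.
Total value = 169.2.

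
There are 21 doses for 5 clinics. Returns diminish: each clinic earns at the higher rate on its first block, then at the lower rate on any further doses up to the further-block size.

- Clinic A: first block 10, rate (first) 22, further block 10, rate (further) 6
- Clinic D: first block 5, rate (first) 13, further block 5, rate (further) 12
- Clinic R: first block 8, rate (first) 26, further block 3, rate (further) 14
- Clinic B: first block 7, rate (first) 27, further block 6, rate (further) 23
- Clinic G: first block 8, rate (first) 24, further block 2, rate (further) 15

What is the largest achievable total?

Rank every tier by rate: Clinic B/T1 27 > Clinic R/T1 26 > Clinic G/T1 24 > Clinic B/T2 23 > Clinic A/T1 22 > Clinic G/T2 15 > Clinic R/T2 14 > Clinic D/T1 13 > Clinic D/T2 12 > Clinic A/T2 6.
Clinic B/T1 (27): +7 ; 14 left.
Clinic R T1 at 26: fill all 8 ; 6 left.
Clinic G/T1: +6 of 8 at 24; pool empty.
Total = 27×7 + 26×8 + 24×6 = 541.

541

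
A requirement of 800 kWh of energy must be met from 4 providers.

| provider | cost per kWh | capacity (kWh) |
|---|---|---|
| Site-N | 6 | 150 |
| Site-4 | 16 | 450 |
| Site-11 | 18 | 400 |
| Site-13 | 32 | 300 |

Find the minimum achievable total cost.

11700

Fill from the cheapest provider first.
Take 150 from Site-N at 6 ; need 650 more.
Site-4 (16): use full 450 ; 200 kWh to go.
Site-11 (18): take the remaining 200 ; done.
Site-13: unused.
Cost = 150×6 + 450×16 + 200×18 = 11700.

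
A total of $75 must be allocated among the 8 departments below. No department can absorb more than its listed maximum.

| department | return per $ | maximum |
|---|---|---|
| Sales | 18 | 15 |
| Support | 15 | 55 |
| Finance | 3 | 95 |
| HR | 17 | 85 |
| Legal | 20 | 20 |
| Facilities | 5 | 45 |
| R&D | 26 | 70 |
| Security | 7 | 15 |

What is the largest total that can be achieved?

Rank by return per $: R&D 26 > Legal 20 > Sales 18 > HR 17 > Support 15 > Security 7 > Facilities 5 > Finance 3.
R&D takes 70 to reach its cap of 70 — 5 left.
Legal: +5 (room for 20) → 5. Pool exhausted.
Total = 20×5 + 26×70 = 1920.

1920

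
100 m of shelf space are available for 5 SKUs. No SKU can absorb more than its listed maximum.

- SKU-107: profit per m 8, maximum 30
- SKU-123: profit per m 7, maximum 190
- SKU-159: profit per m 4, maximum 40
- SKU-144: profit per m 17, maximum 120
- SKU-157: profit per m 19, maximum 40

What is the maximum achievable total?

Order the SKUs by profit per m: SKU-157 19 > SKU-144 17 > SKU-107 8 > SKU-123 7 > SKU-159 4.
SKU-157 takes 40 to reach its cap of 40 — 60 left.
SKU-144 has room for 120 but only 60 remain, so it gets 60.
Total = 17×60 + 19×40 = 1780.

1780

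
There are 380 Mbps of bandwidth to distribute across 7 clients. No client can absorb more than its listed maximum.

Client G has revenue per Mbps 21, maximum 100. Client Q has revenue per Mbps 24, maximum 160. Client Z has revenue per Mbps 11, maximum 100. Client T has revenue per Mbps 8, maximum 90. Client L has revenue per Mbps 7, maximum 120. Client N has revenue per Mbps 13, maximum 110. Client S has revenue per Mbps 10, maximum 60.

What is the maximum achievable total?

Rank by revenue per Mbps: Client Q 24 > Client G 21 > Client N 13 > Client Z 11 > Client S 10 > Client T 8 > Client L 7.
Client Q takes 160 to reach its cap of 160 → 220 left.
Give Client G 100 to hit its cap of 100 → 120 left.
Client N: +110 to 110 (cap) → 10 left.
Only 10 left; Client Z takes them to reach 10.
Total = 21×100 + 24×160 + 11×10 + 13×110 = 7480.

7480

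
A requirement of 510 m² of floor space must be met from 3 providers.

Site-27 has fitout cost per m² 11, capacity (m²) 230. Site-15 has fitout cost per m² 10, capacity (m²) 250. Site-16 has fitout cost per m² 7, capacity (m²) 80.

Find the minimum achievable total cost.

5040

Cheapest first:
Take 80 from Site-16 at 7 — need 430 more.
Take 250 from Site-15 at 10 — need 180 more.
Take 180 from Site-27 at 11 to finish.
Cost = 80×7 + 250×10 + 180×11 = 5040.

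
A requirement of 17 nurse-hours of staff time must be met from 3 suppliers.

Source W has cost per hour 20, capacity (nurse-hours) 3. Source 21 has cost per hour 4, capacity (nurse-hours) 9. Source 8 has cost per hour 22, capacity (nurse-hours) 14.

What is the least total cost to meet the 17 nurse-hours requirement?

Cheapest first:
Source 21 (4): use full 9 → 8 nurse-hours to go.
Source W (20): use full 3 → 5 nurse-hours to go.
Source 8 (22): take the remaining 5 → done.
Cost = 9×4 + 3×20 + 5×22 = 206.

206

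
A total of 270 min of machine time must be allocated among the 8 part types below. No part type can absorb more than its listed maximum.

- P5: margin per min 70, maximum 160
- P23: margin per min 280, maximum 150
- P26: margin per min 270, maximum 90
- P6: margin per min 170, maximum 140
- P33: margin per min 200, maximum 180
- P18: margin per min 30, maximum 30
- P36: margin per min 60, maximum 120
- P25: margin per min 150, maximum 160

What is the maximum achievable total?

Rank by margin per min: P23 280 > P26 270 > P33 200 > P6 170 > P25 150 > P5 70 > P36 60 > P18 30.
Give P23 150 to hit its cap of 150 — 120 left.
Give P26 90 to hit its cap of 90 — 30 left.
Only 30 left; P33 takes them to reach 30.
Total = 280×150 + 270×90 + 200×30 = 72300.

72300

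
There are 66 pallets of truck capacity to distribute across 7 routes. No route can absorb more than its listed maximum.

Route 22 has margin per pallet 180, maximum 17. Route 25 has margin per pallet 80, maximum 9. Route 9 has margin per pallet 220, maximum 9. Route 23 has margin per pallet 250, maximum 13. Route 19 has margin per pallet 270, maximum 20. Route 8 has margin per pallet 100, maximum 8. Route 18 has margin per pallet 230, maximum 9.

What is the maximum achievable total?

15400

Highest margin per pallet first: Route 19 270 > Route 23 250 > Route 18 230 > Route 9 220 > Route 22 180 > Route 8 100 > Route 25 80.
Route 19: +20 to 20 (cap) — 46 left.
Route 23: +13 to 13 (cap) — 33 left.
Route 18: +9 to 9 (cap) — 24 left.
Route 9: +9 to 9 (cap) — 15 left.
Route 22: +15 (room for 17) → 15. Pool exhausted.
Total = 180×15 + 220×9 + 250×13 + 270×20 + 230×9 = 15400.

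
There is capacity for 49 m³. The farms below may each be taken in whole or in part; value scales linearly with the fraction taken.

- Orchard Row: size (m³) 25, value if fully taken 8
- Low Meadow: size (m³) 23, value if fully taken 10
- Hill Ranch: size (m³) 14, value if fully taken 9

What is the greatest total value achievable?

22.84

Rank by value-to-size ratio: Hill Ranch 9/14≈0.643, Low Meadow 10/23≈0.435, Orchard Row 8/25≈0.32.
Take all of Hill Ranch (14 m³, value 9) ; 35 m³ left.
Low Meadow: take in full, 23 m³ for value 10 ; 12 left.
12 m³ left: a 12/25 share of Orchard Row gives 8×12/25 = 3.84.
Total value = 22.84.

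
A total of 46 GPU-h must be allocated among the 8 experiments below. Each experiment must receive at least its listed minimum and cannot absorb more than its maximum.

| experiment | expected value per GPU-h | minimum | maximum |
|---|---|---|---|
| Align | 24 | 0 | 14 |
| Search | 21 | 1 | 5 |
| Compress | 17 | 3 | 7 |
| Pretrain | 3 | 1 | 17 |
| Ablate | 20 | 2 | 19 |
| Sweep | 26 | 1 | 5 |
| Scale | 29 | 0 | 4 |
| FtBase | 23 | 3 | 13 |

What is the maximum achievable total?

Meeting every minimum uses 0+1+3+1+2+1+0+3 = 11 GPU-h, leaving 35.
Rank by expected value per GPU-h: Scale 29 > Sweep 26 > Align 24 > FtBase 23 > Search 21 > Ablate 20 > Compress 17 > Pretrain 3.
Scale takes 4 more to reach its cap of 4 — 31 left.
Sweep takes 4 more to reach its cap of 5 — 27 left.
Give Align 14 more to hit its cap of 14 — 13 left.
FtBase: +10 to 13 (cap) — 3 left.
Search: +3 (room for 4) → 4. Pool exhausted.
Total = 24×14 + 21×4 + 17×3 + 3×1 + 20×2 + 26×5 + 29×4 + 23×13 = 1059.

1059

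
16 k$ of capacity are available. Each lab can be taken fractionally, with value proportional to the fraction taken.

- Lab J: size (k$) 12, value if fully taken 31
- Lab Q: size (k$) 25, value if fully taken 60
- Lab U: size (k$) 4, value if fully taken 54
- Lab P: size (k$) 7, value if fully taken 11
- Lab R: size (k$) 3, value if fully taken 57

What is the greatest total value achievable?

Sort by value density: Lab R 57/3≈19, Lab U 54/4≈13.5, Lab J 31/12≈2.58, Lab Q 60/25≈2.4, Lab P 11/7≈1.57.
Lab R: take in full, 3 k$ for value 57 — 13 left.
Take all of Lab U (4 k$, value 54) — 9 k$ left.
9 k$ left: a 9/12 share of Lab J gives 31×9/12 = 23.25.
Total value = 134.25.

134.25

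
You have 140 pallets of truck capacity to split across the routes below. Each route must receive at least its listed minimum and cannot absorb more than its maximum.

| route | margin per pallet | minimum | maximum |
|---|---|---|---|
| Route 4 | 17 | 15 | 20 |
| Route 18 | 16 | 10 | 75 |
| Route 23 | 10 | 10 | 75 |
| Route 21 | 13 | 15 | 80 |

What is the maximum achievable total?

Meeting every minimum uses 15+10+10+15 = 50 pallets, leaving 90.
Order the routes by margin per pallet: Route 4 17 > Route 18 16 > Route 21 13 > Route 23 10.
Route 4 takes 5 more to reach its cap of 20 — 85 left.
Route 18: +65 to 75 (cap) — 20 left.
Route 21 has room for 65 more but only 20 remain, so it gets 35.
Total = 17×20 + 16×75 + 10×10 + 13×35 = 2095.

2095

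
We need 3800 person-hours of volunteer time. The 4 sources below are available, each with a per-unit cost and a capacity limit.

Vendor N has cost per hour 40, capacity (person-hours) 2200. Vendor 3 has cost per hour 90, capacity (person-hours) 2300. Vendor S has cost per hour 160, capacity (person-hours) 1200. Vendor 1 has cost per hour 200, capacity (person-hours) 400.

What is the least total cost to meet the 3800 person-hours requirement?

232000

Use sources in increasing cost order.
Vendor N at 40: take all 2200 person-hours → 1600 still needed.
Vendor 3 (90): take the remaining 1600 → done.
Vendor S, Vendor 1: unused.
Cost = 2200×40 + 1600×90 = 232000.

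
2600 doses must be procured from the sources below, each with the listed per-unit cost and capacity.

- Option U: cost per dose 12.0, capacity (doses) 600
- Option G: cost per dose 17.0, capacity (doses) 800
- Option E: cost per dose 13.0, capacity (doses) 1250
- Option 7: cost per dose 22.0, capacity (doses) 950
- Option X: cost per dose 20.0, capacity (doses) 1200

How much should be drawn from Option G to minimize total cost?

Cheapest first:
Take 600 from Option U at 12.0 ; need 2000 more.
Option E (13.0): use full 1250 ; 750 doses to go.
Take 750 from Option G at 17.0 to finish.
Option X, Option 7: unused.

750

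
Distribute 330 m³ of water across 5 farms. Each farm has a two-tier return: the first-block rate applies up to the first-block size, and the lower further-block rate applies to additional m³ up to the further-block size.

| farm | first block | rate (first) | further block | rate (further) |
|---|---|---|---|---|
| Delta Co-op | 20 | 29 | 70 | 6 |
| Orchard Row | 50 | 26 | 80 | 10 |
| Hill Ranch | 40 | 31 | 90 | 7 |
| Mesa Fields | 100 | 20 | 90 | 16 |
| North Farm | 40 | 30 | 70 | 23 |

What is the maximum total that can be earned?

8090

Treat each block as its own option and order by rate: Hill Ranch/first 31 > North Farm/first 30 > Delta Co-op/first 29 > Orchard Row/first 26 > North Farm/second 23 > Mesa Fields/first 20 > Mesa Fields/second 16 > Orchard Row/second 10 > Hill Ranch/second 7 > Delta Co-op/second 6.
Hill Ranch first at 31: fill all 40 ; 290 left.
North Farm first at 30: fill all 40 ; 250 left.
Fill Delta Co-op first block (20 at 29) ; 230 left.
Orchard Row/first (26): +50 ; 180 left.
Fill North Farm second block (70 at 23) ; 110 left.
Fill Mesa Fields first block (100 at 20) ; 10 left.
Mesa Fields/second: +10 of 90 at 16; pool empty.
Total = 31×40 + 30×40 + 29×20 + 26×50 + 23×70 + 20×100 + 16×10 = 8090.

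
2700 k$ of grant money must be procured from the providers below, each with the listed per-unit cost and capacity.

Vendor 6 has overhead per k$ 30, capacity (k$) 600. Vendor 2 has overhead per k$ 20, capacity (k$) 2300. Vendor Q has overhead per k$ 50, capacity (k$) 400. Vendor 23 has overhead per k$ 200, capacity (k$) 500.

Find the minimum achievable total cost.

58000

Fill from the cheapest provider first.
Vendor 2 (20): use full 2300 — 400 k$ to go.
Vendor 6 (30): take the remaining 400 — done.
Vendor Q, Vendor 23: unused.
Cost = 2300×20 + 400×30 = 58000.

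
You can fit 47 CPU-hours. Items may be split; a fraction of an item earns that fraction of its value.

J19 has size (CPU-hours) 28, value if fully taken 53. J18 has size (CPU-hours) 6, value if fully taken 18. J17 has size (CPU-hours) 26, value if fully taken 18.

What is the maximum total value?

Rank by value-to-size ratio: J18 18/6≈3, J19 53/28≈1.89, J17 18/26≈0.692.
All 6 CPU-hours of J18 fit (value 18) → 41 remain.
Take all of J19 (28 CPU-hours, value 53) → 13 CPU-hours left.
Only 13 CPU-hours remain; take 13/26 of J17 for value 18×13/26 = 9.
Total value = 80.

80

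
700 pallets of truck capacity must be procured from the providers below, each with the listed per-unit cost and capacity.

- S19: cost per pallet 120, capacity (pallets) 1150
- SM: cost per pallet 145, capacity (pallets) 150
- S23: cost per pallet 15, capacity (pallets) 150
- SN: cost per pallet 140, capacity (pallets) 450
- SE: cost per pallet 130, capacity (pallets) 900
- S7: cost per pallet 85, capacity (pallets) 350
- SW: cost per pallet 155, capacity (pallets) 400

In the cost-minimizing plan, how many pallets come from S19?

Cheapest first:
S23 at 15: take all 150 pallets — 550 still needed.
S7 at 85: take all 350 pallets — 200 still needed.
S19 at 120: take 200 of its 1150 — requirement met.
SE, SN, SM, SW: unused.

200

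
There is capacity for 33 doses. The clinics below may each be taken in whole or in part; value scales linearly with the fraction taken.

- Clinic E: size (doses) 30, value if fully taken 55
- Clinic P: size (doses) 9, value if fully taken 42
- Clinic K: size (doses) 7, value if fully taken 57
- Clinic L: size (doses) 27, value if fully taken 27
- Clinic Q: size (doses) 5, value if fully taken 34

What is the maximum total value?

155

Rank by value-to-size ratio: Clinic K 57/7≈8.14, Clinic Q 34/5≈6.8, Clinic P 42/9≈4.67, Clinic E 55/30≈1.83, Clinic L 27/27≈1.
Take all of Clinic K (7 doses, value 57) — 26 doses left.
Clinic Q: take in full, 5 doses for value 34 — 21 left.
All 9 doses of Clinic P fit (value 42) — 12 remain.
Only 12 doses remain; take 12/30 of Clinic E for value 55×12/30 = 22.
Total value = 155.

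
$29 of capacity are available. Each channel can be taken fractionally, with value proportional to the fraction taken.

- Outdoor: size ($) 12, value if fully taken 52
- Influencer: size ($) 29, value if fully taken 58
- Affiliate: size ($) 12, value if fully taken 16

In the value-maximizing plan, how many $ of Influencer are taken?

Best value per unit of size first: Outdoor 52/12≈4.33, Influencer 58/29≈2, Affiliate 16/12≈1.33.
Take all of Outdoor (12 $, value 52) — 17 $ left.
Only 17 $ remain; take 17/29 of Influencer for value 58×17/29 = 34.

17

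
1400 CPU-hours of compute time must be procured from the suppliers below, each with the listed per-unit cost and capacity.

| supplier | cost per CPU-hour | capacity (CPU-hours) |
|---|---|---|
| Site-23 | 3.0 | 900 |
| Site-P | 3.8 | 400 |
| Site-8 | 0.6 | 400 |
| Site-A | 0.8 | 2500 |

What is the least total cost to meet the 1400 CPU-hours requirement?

Cheapest first:
Take 400 from Site-8 at 0.6 — need 1000 more.
Take 1000 from Site-A at 0.8 to finish.
Site-23, Site-P: unused.
Cost = 400×0.6 + 1000×0.8 = 1040.

1040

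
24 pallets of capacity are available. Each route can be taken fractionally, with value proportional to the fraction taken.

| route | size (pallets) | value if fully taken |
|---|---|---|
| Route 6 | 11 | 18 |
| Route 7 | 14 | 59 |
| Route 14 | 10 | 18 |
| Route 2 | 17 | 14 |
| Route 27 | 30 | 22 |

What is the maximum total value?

Sort by value density: Route 7 59/14≈4.21, Route 14 18/10≈1.8, Route 6 18/11≈1.64, Route 2 14/17≈0.824, Route 27 22/30≈0.733.
All 14 pallets of Route 7 fit (value 59) — 10 remain.
Route 14: take in full, 10 pallets for value 18 — 0 left.
Total value = 77.

77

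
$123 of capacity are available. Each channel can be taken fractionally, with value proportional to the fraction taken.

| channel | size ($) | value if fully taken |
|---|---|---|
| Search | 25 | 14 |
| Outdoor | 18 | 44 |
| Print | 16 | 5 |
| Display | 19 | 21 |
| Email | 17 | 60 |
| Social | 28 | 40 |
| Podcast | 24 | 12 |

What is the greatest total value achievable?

Sort by value density: Email 60/17≈3.53, Outdoor 44/18≈2.44, Social 40/28≈1.43, Display 21/19≈1.11, Search 14/25≈0.56, Podcast 12/24≈0.5, Print 5/16≈0.312.
Take all of Email (17 $, value 60) ; 106 $ left.
Outdoor: take in full, 18 $ for value 44 ; 88 left.
All 28 $ of Social fit (value 40) ; 60 remain.
Display: take in full, 19 $ for value 21 ; 41 left.
All 25 $ of Search fit (value 14) ; 16 remain.
Fill the last 16 $ with part of Podcast: 16/24 of it earns 8.
Total value = 187.

187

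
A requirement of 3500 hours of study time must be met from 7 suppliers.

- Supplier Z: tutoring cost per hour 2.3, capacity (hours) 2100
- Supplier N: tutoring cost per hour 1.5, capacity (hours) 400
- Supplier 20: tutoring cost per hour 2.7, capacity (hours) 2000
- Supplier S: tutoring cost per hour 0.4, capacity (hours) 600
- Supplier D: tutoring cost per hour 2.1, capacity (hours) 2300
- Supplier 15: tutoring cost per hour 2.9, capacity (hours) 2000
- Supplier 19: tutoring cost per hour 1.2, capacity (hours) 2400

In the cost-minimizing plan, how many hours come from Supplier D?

100

Fill from the cheapest supplier first.
Take 600 from Supplier S at 0.4 — need 2900 more.
Take 2400 from Supplier 19 at 1.2 — need 500 more.
Take 400 from Supplier N at 1.5 — need 100 more.
Supplier D (2.1): take the remaining 100 — done.
Supplier Z, Supplier 20, Supplier 15: unused.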